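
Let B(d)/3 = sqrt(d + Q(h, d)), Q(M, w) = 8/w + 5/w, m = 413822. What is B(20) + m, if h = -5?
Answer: 413822 + 3*sqrt(2065)/10 ≈ 4.1384e+5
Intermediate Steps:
Q(M, w) = 13/w
B(d) = 3*sqrt(d + 13/d)
B(20) + m = 3*sqrt(20 + 13/20) + 413822 = 3*sqrt(413/20) + 413822 = 3*(sqrt(2065)/10) + 413822 = 3*sqrt(2065)/10 + 413822 = 413822 + 3*sqrt(2065)/10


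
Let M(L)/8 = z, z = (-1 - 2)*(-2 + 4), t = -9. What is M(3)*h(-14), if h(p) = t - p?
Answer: -240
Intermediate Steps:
z = -6 (z = -3*2 = -6)
M(L) = -48 (M(L) = 8*(-6) = -48)
h(p) = -9 - p
M(3)*h(-14) = -48*(-9 - 1*(-14)) = -48*(-9 + 14) = -48*5 = -240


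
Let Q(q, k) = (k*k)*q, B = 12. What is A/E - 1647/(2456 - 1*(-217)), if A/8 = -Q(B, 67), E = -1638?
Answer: 2364641/9009 ≈ 262.48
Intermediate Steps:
Q(q, k) = q*k² (Q(q, k) = k²*q = q*k²)
A = -430944 (A = 8*(-12*67²) = 8*(-12*4489) = 8*(-1*53868) = 8*(-53868) = -430944)
A/E - 1647/(2456 - 1*(-217)) = -430944/(-1638) - 1647/(2456 - 1*(-217)) = -430944*(-1/1638) - 1647/(2456 + 217) = 71824/273 - 1647/2673 = 71824/273 - 1647*1/2673 = 71824/273 - 61/99 = 2364641/9009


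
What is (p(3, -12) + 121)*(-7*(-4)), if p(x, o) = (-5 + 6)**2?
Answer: 3416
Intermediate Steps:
p(x, o) = 1 (p(x, o) = 1**2 = 1)
(p(3, -12) + 121)*(-7*(-4)) = (1 + 121)*(-7*(-4)) = 122*28 = 3416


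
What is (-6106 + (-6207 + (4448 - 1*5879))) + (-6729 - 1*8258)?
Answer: -28731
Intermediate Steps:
(-6106 + (-6207 + (4448 - 1*5879))) + (-6729 - 1*8258) = (-6106 + (-6207 + (4448 - 5879))) + (-6729 - 8258) = (-6106 + (-6207 - 1431)) - 14987 = (-6106 - 7638) - 14987 = -13744 - 14987 = -28731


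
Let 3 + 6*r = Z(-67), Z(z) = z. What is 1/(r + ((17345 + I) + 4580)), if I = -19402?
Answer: 3/7534 ≈ 0.00039819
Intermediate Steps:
r = -35/3 (r = -1/2 + (1/6)*(-67) = -1/2 - 67/6 = -35/3 ≈ -11.667)
1/(r + ((17345 + I) + 4580)) = 1/(-35/3 + ((17345 - 19402) + 4580)) = 1/(-35/3 + (-2057 + 4580)) = 1/(-35/3 + 2523) = 1/(7534/3) = 3/7534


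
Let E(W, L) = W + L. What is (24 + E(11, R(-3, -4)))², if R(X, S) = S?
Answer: 961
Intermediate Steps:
E(W, L) = L + W
(24 + E(11, R(-3, -4)))² = (24 + (-4 + 11))² = (24 + 7)² = 31² = 961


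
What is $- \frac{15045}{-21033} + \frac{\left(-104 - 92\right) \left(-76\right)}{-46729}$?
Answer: $\frac{129910079}{327617019} \approx 0.39653$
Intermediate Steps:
$- \frac{15045}{-21033} + \frac{\left(-104 - 92\right) \left(-76\right)}{-46729} = \left(-15045\right) \left(- \frac{1}{21033}\right) + \left(-196\right) \left(-76\right) \left(- \frac{1}{46729}\right) = \frac{5015}{7011} + 14896 \left(- \frac{1}{46729}\right) = \frac{5015}{7011} - \frac{14896}{46729} = \frac{129910079}{327617019}$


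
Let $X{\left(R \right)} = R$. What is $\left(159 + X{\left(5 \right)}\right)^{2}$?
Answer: $26896$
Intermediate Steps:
$\left(159 + X{\left(5 \right)}\right)^{2} = \left(159 + 5\right)^{2} = 164^{2} = 26896$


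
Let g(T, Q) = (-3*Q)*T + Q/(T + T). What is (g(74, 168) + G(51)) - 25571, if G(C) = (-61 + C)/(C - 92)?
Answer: -95367147/1517 ≈ -62866.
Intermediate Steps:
G(C) = (-61 + C)/(-92 + C)
g(T, Q) = Q/(2*T) - 3*Q*T (g(T, Q) = -3*Q*T + Q/((2*T)) = -3*Q*T + (1/(2*T))*Q = -3*Q*T + Q/(2*T) = Q/(2*T) - 3*Q*T)
(g(74, 168) + G(51)) - 25571 = (((½)*168/74 - 3*168*74) + (-61 + 51)/(-92 + 51)) - 25571 = (((½)*168*(1/74) - 37296) - 10/(-41)) - 25571 = ((42/37 - 37296) - 1/41*(-10)) - 25571 = (-1379910/37 + 10/41) - 25571 = -56575940/1517 - 25571 = -95367147/1517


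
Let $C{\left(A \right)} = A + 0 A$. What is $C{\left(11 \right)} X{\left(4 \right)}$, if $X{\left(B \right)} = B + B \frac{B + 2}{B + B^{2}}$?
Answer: $\frac{286}{5} \approx 57.2$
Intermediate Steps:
$X{\left(B \right)} = B + \frac{B \left(2 + B\right)}{B + B^{2}}$ ($X{\left(B \right)} = B + B \frac{2 + B}{B + B^{2}} = B + \frac{B \left(2 + B\right)}{B + B^{2}}$)
$C{\left(A \right)} = A$ ($C{\left(A \right)} = A + 0 = A$)
$C{\left(11 \right)} X{\left(4 \right)} = 11 \frac{2 + 4^{2} + 2 \cdot 4}{1 + 4} = 11 \frac{2 + 16 + 8}{5} = 11 \cdot \frac{1}{5} \cdot 26 = 11 \cdot \frac{26}{5} = \frac{286}{5}$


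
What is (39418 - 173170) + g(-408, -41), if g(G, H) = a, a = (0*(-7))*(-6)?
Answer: -133752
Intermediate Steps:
a = 0 (a = 0*(-6) = 0)
g(G, H) = 0
(39418 - 173170) + g(-408, -41) = (39418 - 173170) + 0 = -133752 + 0 = -133752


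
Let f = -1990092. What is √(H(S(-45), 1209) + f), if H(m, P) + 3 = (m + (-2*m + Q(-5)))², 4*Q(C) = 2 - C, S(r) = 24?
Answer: I*√31833599/4 ≈ 1410.5*I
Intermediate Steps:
Q(C) = ½ - C/4 (Q(C) = (2 - C)/4 = ½ - C/4)
H(m, P) = -3 + (7/4 - m)² (H(m, P) = -3 + (m + (-2*m + (½ - ¼*(-5))))² = -3 + (m + (-2*m + (½ + 5/4)))² = -3 + (m + (-2*m + 7/4))² = -3 + (m + (7/4 - 2*m))² = -3 + (7/4 - m)²)
√(H(S(-45), 1209) + f) = √((-3 + (-7 + 4*24)²/16) - 1990092) = √((-3 + (-7 + 96)²/16) - 1990092) = √((-3 + (1/16)*89²) - 1990092) = √((-3 + (1/16)*7921) - 1990092) = √((-3 + 7921/16) - 1990092) = √(7873/16 - 1990092) = √(-31833599/16) = I*√31833599/4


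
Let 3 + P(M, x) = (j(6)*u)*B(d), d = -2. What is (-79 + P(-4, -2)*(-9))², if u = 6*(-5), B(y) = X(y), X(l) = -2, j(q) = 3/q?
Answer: 103684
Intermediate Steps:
B(y) = -2
u = -30
P(M, x) = 27 (P(M, x) = -3 + ((3/6)*(-30))*(-2) = -3 + ((3*(⅙))*(-30))*(-2) = -3 + ((½)*(-30))*(-2) = -3 - 15*(-2) = -3 + 30 = 27)
(-79 + P(-4, -2)*(-9))² = (-79 + 27*(-9))² = (-79 - 243)² = (-322)² = 103684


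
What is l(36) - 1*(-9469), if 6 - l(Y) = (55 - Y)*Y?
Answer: 8791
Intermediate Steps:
l(Y) = 6 - Y*(55 - Y) (l(Y) = 6 - (55 - Y)*Y = 6 - Y*(55 - Y))
l(36) - 1*(-9469) = (6 + 36² - 55*36) - 1*(-9469) = (6 + 1296 - 1980) + 9469 = -678 + 9469 = 8791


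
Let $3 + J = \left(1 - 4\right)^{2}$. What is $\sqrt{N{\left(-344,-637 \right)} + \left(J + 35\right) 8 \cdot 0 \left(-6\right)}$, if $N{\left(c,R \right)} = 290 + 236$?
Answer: $\sqrt{526} \approx 22.935$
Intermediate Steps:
$N{\left(c,R \right)} = 526$
$J = 6$ ($J = -3 + \left(1 - 4\right)^{2} = -3 + \left(-3\right)^{2} = -3 + 9 = 6$)
$\sqrt{N{\left(-344,-637 \right)} + \left(J + 35\right) 8 \cdot 0 \left(-6\right)} = \sqrt{526 + \left(6 + 35\right) 8 \cdot 0 \left(-6\right)} = \sqrt{526 + 41 \cdot 0 \left(-6\right)} = \sqrt{526 + 41 \cdot 0} = \sqrt{526 + 0} = \sqrt{526}$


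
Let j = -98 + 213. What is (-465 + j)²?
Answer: 122500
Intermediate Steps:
j = 115
(-465 + j)² = (-465 + 115)² = (-350)² = 122500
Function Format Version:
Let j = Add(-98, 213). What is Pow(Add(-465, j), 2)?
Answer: 122500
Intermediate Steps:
j = 115
Pow(Add(-465, j), 2) = Pow(Add(-465, 115), 2) = Pow(-350, 2) = 122500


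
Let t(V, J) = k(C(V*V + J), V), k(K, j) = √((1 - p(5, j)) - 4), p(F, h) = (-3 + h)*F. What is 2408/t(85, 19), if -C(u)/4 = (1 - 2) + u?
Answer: -344*I*√413/59 ≈ -118.49*I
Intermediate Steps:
p(F, h) = F*(-3 + h)
C(u) = 4 - 4*u (C(u) = -4*((1 - 2) + u) = -4*(-1 + u) = 4 - 4*u)
k(K, j) = √(12 - 5*j) (k(K, j) = √((1 - 5*(-3 + j)) - 4) = √((1 - (-15 + 5*j)) - 4) = √((1 + (15 - 5*j)) - 4) = √((16 - 5*j) - 4) = √(12 - 5*j))
t(V, J) = √(12 - 5*V)
2408/t(85, 19) = 2408/(√(12 - 5*85)) = 2408/(√(12 - 425)) = 2408/(√(-413)) = 2408/((I*√413)) = 2408*(-I*√413/413) = -344*I*√413/59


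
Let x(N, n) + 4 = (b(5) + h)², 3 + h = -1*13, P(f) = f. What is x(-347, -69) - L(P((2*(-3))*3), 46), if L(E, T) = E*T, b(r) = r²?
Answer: 905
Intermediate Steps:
h = -16 (h = -3 - 1*13 = -3 - 13 = -16)
x(N, n) = 77 (x(N, n) = -4 + (5² - 16)² = -4 + (25 - 16)² = -4 + 9² = -4 + 81 = 77)
x(-347, -69) - L(P((2*(-3))*3), 46) = 77 - (2*(-3))*3*46 = 77 - (-6*3)*46 = 77 - (-18)*46 = 77 - 1*(-828) = 77 + 828 = 905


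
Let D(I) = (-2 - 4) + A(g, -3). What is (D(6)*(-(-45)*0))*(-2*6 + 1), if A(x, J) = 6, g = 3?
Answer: 0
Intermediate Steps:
D(I) = 0 (D(I) = (-2 - 4) + 6 = -6 + 6 = 0)
(D(6)*(-(-45)*0))*(-2*6 + 1) = (0*(-(-45)*0))*(-2*6 + 1) = (0*(-15*0))*(-12 + 1) = (0*0)*(-11) = 0*(-11) = 0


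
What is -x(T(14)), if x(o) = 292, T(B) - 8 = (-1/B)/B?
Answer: -292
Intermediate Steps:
T(B) = 8 - 1/B² (T(B) = 8 + (-1/B)/B = 8 - 1/B²)
-x(T(14)) = -1*292 = -292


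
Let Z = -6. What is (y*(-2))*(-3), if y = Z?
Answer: -36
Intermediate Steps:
y = -6
(y*(-2))*(-3) = -6*(-2)*(-3) = 12*(-3) = -36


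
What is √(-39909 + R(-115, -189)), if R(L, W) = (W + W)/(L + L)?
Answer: I*√527774790/115 ≈ 199.77*I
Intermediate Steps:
R(L, W) = W/L (R(L, W) = (2*W)/((2*L)) = (2*W)*(1/(2*L)) = W/L)
√(-39909 + R(-115, -189)) = √(-39909 - 189/(-115)) = √(-39909 - 189*(-1/115)) = √(-39909 + 189/115) = √(-4589346/115) = I*√527774790/115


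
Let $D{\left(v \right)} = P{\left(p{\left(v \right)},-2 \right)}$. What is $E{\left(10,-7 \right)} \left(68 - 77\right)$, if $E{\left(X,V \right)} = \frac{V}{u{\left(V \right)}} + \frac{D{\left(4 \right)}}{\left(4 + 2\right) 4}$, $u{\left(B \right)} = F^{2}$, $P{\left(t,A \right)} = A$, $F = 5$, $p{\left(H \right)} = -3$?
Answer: $\frac{327}{100} \approx 3.27$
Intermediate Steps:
$D{\left(v \right)} = -2$
$u{\left(B \right)} = 25$ ($u{\left(B \right)} = 5^{2} = 25$)
$E{\left(X,V \right)} = - \frac{1}{12} + \frac{V}{25}$ ($E{\left(X,V \right)} = \frac{V}{25} - \frac{2}{\left(4 + 2\right) 4} = V \frac{1}{25} - \frac{2}{6 \cdot 4} = \frac{V}{25} - \frac{2}{24} = \frac{V}{25} - \frac{1}{12} = - \frac{1}{12} + \frac{V}{25}$)
$E{\left(10,-7 \right)} \left(68 - 77\right) = \left(- \frac{1}{12} + \frac{1}{25} \left(-7\right)\right) \left(68 - 77\right) = \left(- \frac{1}{12} - \frac{7}{25}\right) \left(-9\right) = \left(- \frac{109}{300}\right) \left(-9\right) = \frac{327}{100}$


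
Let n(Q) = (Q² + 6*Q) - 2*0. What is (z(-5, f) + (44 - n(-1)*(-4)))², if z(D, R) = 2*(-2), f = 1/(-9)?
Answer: 400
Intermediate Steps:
n(Q) = Q² + 6*Q (n(Q) = (Q² + 6*Q) + 0 = Q² + 6*Q)
f = -⅑ ≈ -0.11111
z(D, R) = -4
(z(-5, f) + (44 - n(-1)*(-4)))² = (-4 + (44 - (-(6 - 1))*(-4)))² = (-4 + (44 - (-1*5)*(-4)))² = (-4 + (44 - (-5)*(-4)))² = (-4 + (44 - 1*20))² = (-4 + (44 - 20))² = (-4 + 24)² = 20² = 400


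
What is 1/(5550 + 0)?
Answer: 1/5550 ≈ 0.00018018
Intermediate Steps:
1/(5550 + 0) = 1/5550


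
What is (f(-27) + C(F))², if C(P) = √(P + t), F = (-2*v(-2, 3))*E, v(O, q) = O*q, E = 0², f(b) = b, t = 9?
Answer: 576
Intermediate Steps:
E = 0
F = 0 (F = -(-4)*3*0 = -2*(-6)*0 = 12*0 = 0)
C(P) = √(9 + P) (C(P) = √(P + 9) = √(9 + P))
(f(-27) + C(F))² = (-27 + √(9 + 0))² = (-27 + √9)² = (-27 + 3)² = (-24)² = 576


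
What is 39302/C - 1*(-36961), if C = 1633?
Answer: 60396615/1633 ≈ 36985.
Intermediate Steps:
39302/C - 1*(-36961) = 39302/1633 - 1*(-36961) = 39302*(1/1633) + 36961 = 39302/1633 + 36961 = 60396615/1633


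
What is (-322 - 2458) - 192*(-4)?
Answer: -2012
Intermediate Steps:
(-322 - 2458) - 192*(-4) = -2780 - 48*(-16) = -2780 + 768 = -2012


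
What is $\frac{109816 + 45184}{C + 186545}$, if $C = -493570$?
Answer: $- \frac{6200}{12281} \approx -0.50484$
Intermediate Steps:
$\frac{109816 + 45184}{C + 186545} = \frac{109816 + 45184}{-493570 + 186545} = \frac{155000}{-307025} = 155000 \left(- \frac{1}{307025}\right) = - \frac{6200}{12281}$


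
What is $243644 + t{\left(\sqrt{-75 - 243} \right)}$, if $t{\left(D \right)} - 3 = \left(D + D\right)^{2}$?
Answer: $242375$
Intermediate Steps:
$t{\left(D \right)} = 3 + 4 D^{2}$ ($t{\left(D \right)} = 3 + \left(D + D\right)^{2} = 3 + \left(2 D\right)^{2} = 3 + 4 D^{2}$)
$243644 + t{\left(\sqrt{-75 - 243} \right)} = 243644 + \left(3 + 4 \left(\sqrt{-75 - 243}\right)^{2}\right) = 243644 + \left(3 + 4 \left(\sqrt{-318}\right)^{2}\right) = 243644 + \left(3 + 4 \left(i \sqrt{318}\right)^{2}\right) = 243644 + \left(3 + 4 \left(-318\right)\right) = 243644 + \left(3 - 1272\right) = 243644 - 1269 = 242375$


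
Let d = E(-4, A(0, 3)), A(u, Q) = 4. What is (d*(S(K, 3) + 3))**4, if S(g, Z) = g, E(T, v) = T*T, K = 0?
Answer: 5308416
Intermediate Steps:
E(T, v) = T**2
d = 16 (d = (-4)**2 = 16)
(d*(S(K, 3) + 3))**4 = (16*(0 + 3))**4 = (16*3)**4 = 48**4 = 5308416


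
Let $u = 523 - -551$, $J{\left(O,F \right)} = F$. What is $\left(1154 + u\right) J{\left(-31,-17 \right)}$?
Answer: $-37876$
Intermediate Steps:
$u = 1074$ ($u = 523 + 551 = 1074$)
$\left(1154 + u\right) J{\left(-31,-17 \right)} = \left(1154 + 1074\right) \left(-17\right) = 2228 \left(-17\right) = -37876$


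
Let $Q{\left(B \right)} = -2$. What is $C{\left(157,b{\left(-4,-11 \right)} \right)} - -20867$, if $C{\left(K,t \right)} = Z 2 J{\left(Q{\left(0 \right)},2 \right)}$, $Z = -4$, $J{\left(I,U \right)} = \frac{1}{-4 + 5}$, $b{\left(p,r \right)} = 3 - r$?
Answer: $20859$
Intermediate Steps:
$J{\left(I,U \right)} = 1$ ($J{\left(I,U \right)} = 1^{-1} = 1$)
$C{\left(K,t \right)} = -8$ ($C{\left(K,t \right)} = \left(-4\right) 2 \cdot 1 = \left(-8\right) 1 = -8$)
$C{\left(157,b{\left(-4,-11 \right)} \right)} - -20867 = -8 - -20867 = -8 + 20867 = 20859$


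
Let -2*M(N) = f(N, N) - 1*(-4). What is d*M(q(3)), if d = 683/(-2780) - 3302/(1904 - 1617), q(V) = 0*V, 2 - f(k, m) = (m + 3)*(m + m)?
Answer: 28126743/797860 ≈ 35.253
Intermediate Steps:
f(k, m) = 2 - 2*m*(3 + m) (f(k, m) = 2 - (m + 3)*(m + m) = 2 - (3 + m)*2*m = 2 - 2*m*(3 + m))
q(V) = 0
d = -9375581/797860 (d = 683*(-1/2780) - 3302/287 = -683/2780 - 3302*1/287 = -683/2780 - 3302/287 = -9375581/797860 ≈ -11.751)
M(N) = -3 + N² + 3*N (M(N) = -((2 - 6*N - 2*N²) - 1*(-4))/2 = -((2 - 6*N - 2*N²) + 4)/2 = -(6 - 6*N - 2*N²)/2 = -3 + N² + 3*N)
d*M(q(3)) = -9375581*(-3 + 0² + 3*0)/797860 = -9375581*(-3 + 0 + 0)/797860 = -9375581/797860*(-3) = 28126743/797860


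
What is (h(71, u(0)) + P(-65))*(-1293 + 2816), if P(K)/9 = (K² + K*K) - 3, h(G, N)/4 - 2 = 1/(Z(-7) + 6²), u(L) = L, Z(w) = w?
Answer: 3358067269/29 ≈ 1.1580e+8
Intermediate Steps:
h(G, N) = 236/29 (h(G, N) = 8 + 4/(-7 + 6²) = 8 + 4/(-7 + 36) = 8 + 4/29 = 236/29)
P(K) = -27 + 18*K² (P(K) = 9*((K² + K*K) - 3) = 9*((K² + K²) - 3) = 9*(2*K² - 3) = 9*(-3 + 2*K²) = -27 + 18*K²)
(h(71, u(0)) + P(-65))*(-1293 + 2816) = (236/29 + (-27 + 18*(-65)²))*(-1293 + 2816) = (236/29 + (-27 + 18*4225))*1523 = (236/29 + (-27 + 76050))*1523 = (236/29 + 76023)*1523 = (2204903/29)*1523 = 3358067269/29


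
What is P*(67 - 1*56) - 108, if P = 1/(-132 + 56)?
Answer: -8219/76 ≈ -108.14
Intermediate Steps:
P = -1/76 (P = 1/(-76) = -1/76 ≈ -0.013158)
P*(67 - 1*56) - 108 = -(67 - 1*56)/76 - 108 = -(67 - 56)/76 - 108 = -1/76*11 - 108 = -11/76 - 108 = -8219/76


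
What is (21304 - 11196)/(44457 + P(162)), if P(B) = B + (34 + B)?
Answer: 10108/44815 ≈ 0.22555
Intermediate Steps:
P(B) = 34 + 2*B
(21304 - 11196)/(44457 + P(162)) = (21304 - 11196)/(44457 + (34 + 2*162)) = 10108/(44457 + (34 + 324)) = 10108/(44457 + 358) = 10108/44815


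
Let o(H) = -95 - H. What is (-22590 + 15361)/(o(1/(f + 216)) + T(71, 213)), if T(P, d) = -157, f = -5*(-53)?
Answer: 3477149/121213 ≈ 28.686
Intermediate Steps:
f = 265
(-22590 + 15361)/(o(1/(f + 216)) + T(71, 213)) = (-22590 + 15361)/((-95 - 1/(265 + 216)) - 157) = -7229/((-95 - 1/481) - 157) = -7229/(-45696/481 - 157) = -7229/(-121213/481) = -7229*(-481/121213) = 3477149/121213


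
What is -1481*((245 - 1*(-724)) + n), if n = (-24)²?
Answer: -2288145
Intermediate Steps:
n = 576
-1481*((245 - 1*(-724)) + n) = -1481*((245 - 1*(-724)) + 576) = -1481*((245 + 724) + 576) = -1481*(969 + 576) = -1481*1545 = -2288145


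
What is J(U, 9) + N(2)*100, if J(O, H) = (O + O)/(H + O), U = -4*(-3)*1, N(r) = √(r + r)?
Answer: 1408/7 ≈ 201.14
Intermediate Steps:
N(r) = √2*√r (N(r) = √(2*r) = √2*√r)
U = 12 (U = 12*1 = 12)
J(O, H) = 2*O/(H + O) (J(O, H) = (2*O)/(H + O) = 2*O/(H + O))
J(U, 9) + N(2)*100 = 2*12/(9 + 12) + (√2*√2)*100 = 2*12/21 + 2*100 = 2*12*(1/21) + 200 = 8/7 + 200 = 1408/7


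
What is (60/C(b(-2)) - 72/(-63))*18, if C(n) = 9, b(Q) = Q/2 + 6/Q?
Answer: 984/7 ≈ 140.57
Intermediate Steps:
b(Q) = Q/2 + 6/Q (b(Q) = Q*(½) + 6/Q = Q/2 + 6/Q)
(60/C(b(-2)) - 72/(-63))*18 = (60/9 - 72/(-63))*18 = (60*(⅑) - 72*(-1/63))*18 = (20/3 + 8/7)*18 = (164/21)*18 = 984/7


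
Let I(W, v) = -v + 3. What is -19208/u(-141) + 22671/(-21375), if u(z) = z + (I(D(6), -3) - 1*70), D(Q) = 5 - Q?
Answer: 9020521/97375 ≈ 92.637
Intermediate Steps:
I(W, v) = 3 - v
u(z) = -64 + z (u(z) = z + ((3 - 1*(-3)) - 1*70) = z + ((3 + 3) - 70) = z + (6 - 70) = z - 64 = -64 + z)
-19208/u(-141) + 22671/(-21375) = -19208/(-64 - 141) + 22671/(-21375) = -19208/(-205) + 22671*(-1/21375) = -19208*(-1/205) - 2519/2375 = 19208/205 - 2519/2375 = 9020521/97375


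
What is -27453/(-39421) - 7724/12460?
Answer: 9394144/122796415 ≈ 0.076502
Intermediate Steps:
-27453/(-39421) - 7724/12460 = -27453*(-1/39421) - 7724*1/12460 = 27453/39421 - 1931/3115 = 9394144/122796415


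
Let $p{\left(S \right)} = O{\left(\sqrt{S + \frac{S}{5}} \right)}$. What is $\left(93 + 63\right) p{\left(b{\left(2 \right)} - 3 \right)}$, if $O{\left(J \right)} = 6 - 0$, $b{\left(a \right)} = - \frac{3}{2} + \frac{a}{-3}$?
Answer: $936$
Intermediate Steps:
$b{\left(a \right)} = - \frac{3}{2} - \frac{a}{3}$ ($b{\left(a \right)} = \left(-3\right) \frac{1}{2} + a \left(- \frac{1}{3}\right) = - \frac{3}{2} - \frac{a}{3}$)
$O{\left(J \right)} = 6$ ($O{\left(J \right)} = 6 + 0 = 6$)
$p{\left(S \right)} = 6$
$\left(93 + 63\right) p{\left(b{\left(2 \right)} - 3 \right)} = \left(93 + 63\right) 6 = 156 \cdot 6 = 936$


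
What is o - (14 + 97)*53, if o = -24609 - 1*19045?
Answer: -49537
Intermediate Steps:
o = -43654 (o = -24609 - 19045 = -43654)
o - (14 + 97)*53 = -43654 - (14 + 97)*53 = -43654 - 111*53 = -43654 - 1*5883 = -43654 - 5883 = -49537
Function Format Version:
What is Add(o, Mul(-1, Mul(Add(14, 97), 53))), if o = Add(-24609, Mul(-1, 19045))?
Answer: -49537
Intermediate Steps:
o = -43654 (o = Add(-24609, -19045) = -43654)
Add(o, Mul(-1, Mul(Add(14, 97), 53))) = Add(-43654, Mul(-1, Mul(Add(14, 97), 53))) = Add(-43654, Mul(-1, Mul(111, 53))) = Add(-43654, Mul(-1, 5883)) = Add(-43654, -5883) = -49537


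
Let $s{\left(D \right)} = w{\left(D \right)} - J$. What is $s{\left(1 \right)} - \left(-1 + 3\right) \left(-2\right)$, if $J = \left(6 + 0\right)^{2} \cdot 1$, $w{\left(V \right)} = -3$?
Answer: $-35$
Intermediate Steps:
$J = 36$ ($J = 6^{2} \cdot 1 = 36 \cdot 1 = 36$)
$s{\left(D \right)} = -39$ ($s{\left(D \right)} = -3 - 36 = -39$)
$s{\left(1 \right)} - \left(-1 + 3\right) \left(-2\right) = -39 - \left(-1 + 3\right) \left(-2\right) = -39 - 2 \left(-2\right) = -39 - -4 = -39 + 4 = -35$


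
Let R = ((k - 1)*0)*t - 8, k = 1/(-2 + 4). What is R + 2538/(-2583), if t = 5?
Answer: -2578/287 ≈ -8.9826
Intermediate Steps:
k = ½ (k = 1/2 = ½ ≈ 0.50000)
R = -8 (R = ((½ - 1)*0)*5 - 8 = -½*0*5 - 8 = 0*5 - 8 = 0 - 8 = -8)
R + 2538/(-2583) = -8 + 2538/(-2583) = -8 + 2538*(-1/2583) = -8 - 282/287 = -2578/287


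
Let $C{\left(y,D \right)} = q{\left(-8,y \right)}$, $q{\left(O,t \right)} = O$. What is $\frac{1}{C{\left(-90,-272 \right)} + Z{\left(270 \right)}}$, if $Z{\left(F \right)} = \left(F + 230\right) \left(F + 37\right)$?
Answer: $\frac{1}{153492} \approx 6.515 \cdot 10^{-6}$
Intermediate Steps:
$Z{\left(F \right)} = \left(37 + F\right) \left(230 + F\right)$ ($Z{\left(F \right)} = \left(230 + F\right) \left(37 + F\right) = \left(37 + F\right) \left(230 + F\right)$)
$C{\left(y,D \right)} = -8$
$\frac{1}{C{\left(-90,-272 \right)} + Z{\left(270 \right)}} = \frac{1}{-8 + \left(8510 + 270^{2} + 267 \cdot 270\right)} = \frac{1}{-8 + \left(8510 + 72900 + 72090\right)} = \frac{1}{-8 + 153500} = \frac{1}{153492}$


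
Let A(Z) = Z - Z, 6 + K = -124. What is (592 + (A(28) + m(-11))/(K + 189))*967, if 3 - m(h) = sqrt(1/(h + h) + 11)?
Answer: 33778277/59 - 967*sqrt(5302)/1298 ≈ 5.7246e+5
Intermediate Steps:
m(h) = 3 - sqrt(11 + 1/(2*h)) (m(h) = 3 - sqrt(1/(h + h) + 11) = 3 - sqrt(1/(2*h) + 11) = 3 - sqrt(11 + 1/(2*h)))
K = -130 (K = -6 - 124 = -130)
A(Z) = 0
(592 + (A(28) + m(-11))/(K + 189))*967 = (592 + (0 + (3 - sqrt(44 + 2/(-11))/2))/(-130 + 189))*967 = (592 + (0 + (3 - sqrt(44 + 2*(-1/11))/2))/59)*967 = (592 + (0 + (3 - sqrt(44 - 2/11)/2))*(1/59))*967 = (592 + (0 + (3 - sqrt(5302)/22))*(1/59))*967 = (592 + (3 - sqrt(5302)/22)*(1/59))*967 = (592 + (3/59 - sqrt(5302)/1298))*967 = (34931/59 - sqrt(5302)/1298)*967 = 33778277/59 - 967*sqrt(5302)/1298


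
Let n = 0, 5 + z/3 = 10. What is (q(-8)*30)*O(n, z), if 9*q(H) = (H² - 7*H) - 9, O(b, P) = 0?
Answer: 0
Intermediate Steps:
z = 15 (z = -15 + 3*10 = -15 + 30 = 15)
q(H) = -1 - 7*H/9 + H²/9 (q(H) = ((H² - 7*H) - 9)/9 = (-9 + H² - 7*H)/9 = -1 - 7*H/9 + H²/9)
(q(-8)*30)*O(n, z) = ((-1 - 7/9*(-8) + (⅑)*(-8)²)*30)*0 = ((-1 + 56/9 + (⅑)*64)*30)*0 = ((-1 + 56/9 + 64/9)*30)*0 = ((37/3)*30)*0 = 370*0 = 0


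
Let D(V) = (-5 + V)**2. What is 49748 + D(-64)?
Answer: 54509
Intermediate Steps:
49748 + D(-64) = 49748 + (-5 - 64)**2 = 49748 + (-69)**2 = 49748 + 4761 = 54509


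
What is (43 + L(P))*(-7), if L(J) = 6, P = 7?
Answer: -343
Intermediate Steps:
(43 + L(P))*(-7) = (43 + 6)*(-7) = 49*(-7) = -343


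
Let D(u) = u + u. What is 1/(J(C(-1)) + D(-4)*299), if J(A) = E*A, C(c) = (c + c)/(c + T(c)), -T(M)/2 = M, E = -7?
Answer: -1/2378 ≈ -0.00042052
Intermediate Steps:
T(M) = -2*M
D(u) = 2*u
C(c) = -2 (C(c) = (c + c)/(c - 2*c) = (2*c)/((-c)) = (2*c)*(-1/c) = -2)
J(A) = -7*A
1/(J(C(-1)) + D(-4)*299) = 1/(-7*(-2) + (2*(-4))*299) = 1/(14 - 8*299) = 1/(14 - 2392) = 1/(-2378) = -1/2378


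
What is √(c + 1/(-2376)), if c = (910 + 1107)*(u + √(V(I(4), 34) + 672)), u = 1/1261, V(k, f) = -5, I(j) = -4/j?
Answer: √(398746668606 + 502951888522512*√667)/499356 ≈ 228.24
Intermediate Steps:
u = 1/1261 ≈ 0.00079302
c = 2017/1261 + 2017*√667 (c = (910 + 1107)*(1/1261 + √(-5 + 672)) = 2017*(1/1261 + √667) = 2017/1261 + 2017*√667 ≈ 52093.)
√(c + 1/(-2376)) = √((2017/1261 + 2017*√667) + 1/(-2376)) = √((2017/1261 + 2017*√667) - 1/2376) = √(4791131/2996136 + 2017*√667)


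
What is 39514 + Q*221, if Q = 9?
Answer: 41503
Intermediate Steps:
39514 + Q*221 = 39514 + 9*221 = 39514 + 1989 = 41503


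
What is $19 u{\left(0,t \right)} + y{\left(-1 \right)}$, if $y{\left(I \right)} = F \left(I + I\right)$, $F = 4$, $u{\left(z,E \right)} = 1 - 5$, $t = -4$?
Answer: $-84$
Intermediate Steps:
$u{\left(z,E \right)} = -4$ ($u{\left(z,E \right)} = 1 - 5 = -4$)
$y{\left(I \right)} = 8 I$ ($y{\left(I \right)} = 4 \left(I + I\right) = 4 \cdot 2 I = 8 I$)
$19 u{\left(0,t \right)} + y{\left(-1 \right)} = 19 \left(-4\right) + 8 \left(-1\right) = -76 - 8 = -84$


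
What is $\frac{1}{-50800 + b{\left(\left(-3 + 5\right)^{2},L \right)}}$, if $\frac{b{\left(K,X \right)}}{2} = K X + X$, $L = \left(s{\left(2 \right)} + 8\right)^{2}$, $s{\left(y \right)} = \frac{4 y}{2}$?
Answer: $- \frac{1}{49360} \approx -2.0259 \cdot 10^{-5}$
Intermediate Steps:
$s{\left(y \right)} = 2 y$ ($s{\left(y \right)} = 4 y \frac{1}{2} = 2 y$)
$L = 144$ ($L = \left(2 \cdot 2 + 8\right)^{2} = \left(4 + 8\right)^{2} = 12^{2} = 144$)
$b{\left(K,X \right)} = 2 X + 2 K X$ ($b{\left(K,X \right)} = 2 \left(K X + X\right) = 2 \left(X + K X\right) = 2 X + 2 K X$)
$\frac{1}{-50800 + b{\left(\left(-3 + 5\right)^{2},L \right)}} = \frac{1}{-50800 + 2 \cdot 144 \left(1 + \left(-3 + 5\right)^{2}\right)} = \frac{1}{-50800 + 2 \cdot 144 \left(1 + 2^{2}\right)} = \frac{1}{-50800 + 2 \cdot 144 \left(1 + 4\right)} = \frac{1}{-50800 + 2 \cdot 144 \cdot 5} = \frac{1}{-50800 + 1440} = \frac{1}{-49360} = - \frac{1}{49360}$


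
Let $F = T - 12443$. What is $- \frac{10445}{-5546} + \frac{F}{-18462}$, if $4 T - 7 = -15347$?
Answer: $\frac{47185563}{17065042} \approx 2.765$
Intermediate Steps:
$T = -3835$ ($T = \frac{7}{4} + \frac{1}{4} \left(-15347\right) = \frac{7}{4} - \frac{15347}{4} = -3835$)
$F = -16278$ ($F = -3835 - 12443 = -16278$)
$- \frac{10445}{-5546} + \frac{F}{-18462} = - \frac{10445}{-5546} - \frac{16278}{-18462} = \left(-10445\right) \left(- \frac{1}{5546}\right) - - \frac{2713}{3077} = \frac{10445}{5546} + \frac{2713}{3077} = \frac{47185563}{17065042}$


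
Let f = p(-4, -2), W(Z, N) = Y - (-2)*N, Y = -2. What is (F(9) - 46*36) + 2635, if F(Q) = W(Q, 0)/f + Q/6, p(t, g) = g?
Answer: 1963/2 ≈ 981.50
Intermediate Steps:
W(Z, N) = -2 + 2*N (W(Z, N) = -2 - (-2)*N = -2 + 2*N)
f = -2
F(Q) = 1 + Q/6 (F(Q) = (-2 + 2*0)/(-2) + Q/6 = (-2 + 0)*(-½) + Q*(⅙) = -2*(-½) + Q/6 = 1 + Q/6)
(F(9) - 46*36) + 2635 = ((1 + (⅙)*9) - 46*36) + 2635 = ((1 + 3/2) - 1656) + 2635 = (5/2 - 1656) + 2635 = -3307/2 + 2635 = 1963/2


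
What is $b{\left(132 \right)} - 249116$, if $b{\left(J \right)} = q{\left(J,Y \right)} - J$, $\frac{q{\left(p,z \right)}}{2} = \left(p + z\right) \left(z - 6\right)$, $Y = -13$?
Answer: $-253770$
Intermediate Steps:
$q{\left(p,z \right)} = 2 \left(-6 + z\right) \left(p + z\right)$ ($q{\left(p,z \right)} = 2 \left(p + z\right) \left(z - 6\right) = 2 \left(p + z\right) \left(-6 + z\right) = 2 \left(-6 + z\right) \left(p + z\right)$)
$b{\left(J \right)} = 494 - 39 J$ ($b{\left(J \right)} = \left(- 12 J - -156 + 2 \left(-13\right)^{2} + 2 J \left(-13\right)\right) - J = \left(- 12 J + 156 + 2 \cdot 169 - 26 J\right) - J = \left(- 12 J + 156 + 338 - 26 J\right) - J = \left(494 - 38 J\right) - J = 494 - 39 J$)
$b{\left(132 \right)} - 249116 = \left(494 - 5148\right) - 249116 = -4654 - 249116 = -253770$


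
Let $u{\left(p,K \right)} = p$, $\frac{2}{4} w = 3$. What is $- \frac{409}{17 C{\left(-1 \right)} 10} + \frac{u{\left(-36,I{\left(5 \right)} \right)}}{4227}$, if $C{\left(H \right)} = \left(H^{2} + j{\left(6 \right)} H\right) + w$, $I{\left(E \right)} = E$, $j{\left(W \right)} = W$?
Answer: $- \frac{578321}{239530} \approx -2.4144$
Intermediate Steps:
$w = 6$ ($w = 2 \cdot 3 = 6$)
$C{\left(H \right)} = 6 + H^{2} + 6 H$ ($C{\left(H \right)} = \left(H^{2} + 6 H\right) + 6 = 6 + H^{2} + 6 H$)
$- \frac{409}{17 C{\left(-1 \right)} 10} + \frac{u{\left(-36,I{\left(5 \right)} \right)}}{4227} = - \frac{409}{17 \left(6 + \left(-1\right)^{2} + 6 \left(-1\right)\right) 10} - \frac{36}{4227} = - \frac{409}{17 \left(6 + 1 - 6\right) 10} - \frac{12}{1409} = - \frac{409}{17 \cdot 1 \cdot 10} - \frac{12}{1409} = - \frac{409}{17 \cdot 10} - \frac{12}{1409} = - \frac{409}{170} - \frac{12}{1409} = - \frac{578321}{239530}$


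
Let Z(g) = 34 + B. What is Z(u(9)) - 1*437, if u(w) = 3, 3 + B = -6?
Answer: -412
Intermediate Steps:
B = -9 (B = -3 - 6 = -9)
Z(g) = 25 (Z(g) = 34 - 9 = 25)
Z(u(9)) - 1*437 = 25 - 1*437 = 25 - 437 = -412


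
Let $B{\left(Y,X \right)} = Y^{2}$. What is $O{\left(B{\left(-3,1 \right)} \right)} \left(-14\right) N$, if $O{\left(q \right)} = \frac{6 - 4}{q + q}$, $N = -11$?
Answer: $\frac{154}{9} \approx 17.111$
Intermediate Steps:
$O{\left(q \right)} = \frac{1}{q}$ ($O{\left(q \right)} = \frac{2}{2 q} = 2 \frac{1}{2 q} = \frac{1}{q}$)
$O{\left(B{\left(-3,1 \right)} \right)} \left(-14\right) N = \frac{1}{\left(-3\right)^{2}} \left(-14\right) \left(-11\right) = \frac{1}{9} \left(-14\right) \left(-11\right) = \left(- \frac{14}{9}\right) \left(-11\right) = \frac{154}{9}$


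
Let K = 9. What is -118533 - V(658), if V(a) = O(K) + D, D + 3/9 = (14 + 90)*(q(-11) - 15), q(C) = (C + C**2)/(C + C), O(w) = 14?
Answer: -349400/3 ≈ -1.1647e+5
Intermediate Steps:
q(C) = (C + C**2)/(2*C) (q(C) = (C + C**2)/((2*C)) = (C + C**2)*(1/(2*C)) = (C + C**2)/(2*C))
D = -6241/3 (D = -1/3 + (14 + 90)*((1/2 + (1/2)*(-11)) - 15) = -1/3 + 104*((1/2 - 11/2) - 15) = -1/3 + 104*(-5 - 15) = -1/3 + 104*(-20) = -1/3 - 2080 = -6241/3 ≈ -2080.3)
V(a) = -6199/3 (V(a) = 14 - 6241/3 = -6199/3)
-118533 - V(658) = -118533 - 1*(-6199/3) = -118533 + 6199/3 = -349400/3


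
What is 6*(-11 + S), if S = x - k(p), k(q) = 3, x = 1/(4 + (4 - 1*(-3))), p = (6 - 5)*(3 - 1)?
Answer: -918/11 ≈ -83.455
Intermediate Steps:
p = 2 (p = 1*2 = 2)
x = 1/11 (x = 1/(4 + (4 + 3)) = 1/(4 + 7) = 1/11 ≈ 0.090909)
S = -32/11 (S = 1/11 - 1*3 = 1/11 - 3 = -32/11 ≈ -2.9091)
6*(-11 + S) = 6*(-11 - 32/11) = 6*(-153/11) = -918/11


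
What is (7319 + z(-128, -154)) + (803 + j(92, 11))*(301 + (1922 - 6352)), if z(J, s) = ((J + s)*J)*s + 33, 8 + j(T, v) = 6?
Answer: -8858761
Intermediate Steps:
j(T, v) = -2 (j(T, v) = -8 + 6 = -2)
z(J, s) = 33 + J*s*(J + s) (z(J, s) = (J*(J + s))*s + 33 = J*s*(J + s) + 33 = 33 + J*s*(J + s))
(7319 + z(-128, -154)) + (803 + j(92, 11))*(301 + (1922 - 6352)) = (7319 + (33 - 128*(-154)² - 154*(-128)²)) + (803 - 2)*(301 + (1922 - 6352)) = (7319 + (33 - 128*23716 - 154*16384)) + 801*(301 - 4430) = (7319 + (33 - 3035648 - 2523136)) + 801*(-4129) = (7319 - 5558751) - 3307329 = -5551432 - 3307329 = -8858761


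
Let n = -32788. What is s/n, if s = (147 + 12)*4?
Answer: -159/8197 ≈ -0.019397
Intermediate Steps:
s = 636 (s = 159*4 = 636)
s/n = 636/(-32788) = 636*(-1/32788) = -159/8197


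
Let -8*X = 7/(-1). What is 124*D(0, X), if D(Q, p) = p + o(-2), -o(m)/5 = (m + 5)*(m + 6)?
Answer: -14663/2 ≈ -7331.5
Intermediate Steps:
o(m) = -5*(5 + m)*(6 + m) (o(m) = -5*(m + 5)*(m + 6) = -5*(5 + m)*(6 + m))
X = 7/8 (X = -7/(8*(-1)) = -7*(-1)/8 = -⅛*(-7) = 7/8 ≈ 0.87500)
D(Q, p) = -60 + p (D(Q, p) = p + (-150 - 55*(-2) - 5*(-2)²) = p + (-150 + 110 - 5*4) = p + (-150 + 110 - 20) = p - 60 = -60 + p)
124*D(0, X) = 124*(-60 + 7/8) = 124*(-473/8) = -14663/2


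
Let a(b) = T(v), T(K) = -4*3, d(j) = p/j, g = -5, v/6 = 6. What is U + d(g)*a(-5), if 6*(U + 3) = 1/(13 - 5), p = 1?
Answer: -139/240 ≈ -0.57917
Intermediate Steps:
v = 36 (v = 6*6 = 36)
U = -143/48 (U = -3 + 1/(6*(13 - 5)) = -3 + (⅙)/8 = -3 + (⅙)*(⅛) = -3 + 1/48 = -143/48 ≈ -2.9792)
d(j) = 1/j
T(K) = -12
a(b) = -12
U + d(g)*a(-5) = -143/48 - 12/(-5) = -143/48 - ⅕*(-12) = -143/48 + 12/5 = -139/240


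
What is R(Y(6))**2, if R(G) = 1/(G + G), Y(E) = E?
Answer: 1/144 ≈ 0.0069444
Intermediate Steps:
R(G) = 1/(2*G)
R(Y(6))**2 = ((1/2)/6)**2 = ((1/2)*(1/6))**2 = (1/12)**2 = 1/144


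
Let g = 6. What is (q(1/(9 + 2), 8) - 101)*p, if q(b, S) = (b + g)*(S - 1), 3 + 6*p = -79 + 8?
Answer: 7918/11 ≈ 719.82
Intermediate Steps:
p = -37/3 (p = -½ + (-79 + 8)/6 = -½ + (⅙)*(-71) = -½ - 71/6 = -37/3 ≈ -12.333)
q(b, S) = (-1 + S)*(6 + b) (q(b, S) = (b + 6)*(S - 1) = (6 + b)*(-1 + S) = (-1 + S)*(6 + b))
(q(1/(9 + 2), 8) - 101)*p = ((-6 - 1/(9 + 2) + 6*8 + 8/(9 + 2)) - 101)*(-37/3) = ((-6 - 1/11 + 48 + 8/11) - 101)*(-37/3) = (469/11 - 101)*(-37/3) = -642/11*(-37/3) = 7918/11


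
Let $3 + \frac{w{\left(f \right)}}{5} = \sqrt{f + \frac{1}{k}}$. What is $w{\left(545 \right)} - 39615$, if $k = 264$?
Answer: $-39630 + \frac{5 \sqrt{9496146}}{132} \approx -39513.0$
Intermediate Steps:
$w{\left(f \right)} = -15 + 5 \sqrt{\frac{1}{264} + f}$ ($w{\left(f \right)} = -15 + 5 \sqrt{f + \frac{1}{264}} = -15 + 5 \sqrt{\frac{1}{264} + f}$)
$w{\left(545 \right)} - 39615 = \left(-15 + \frac{5 \sqrt{66 + 17424 \cdot 545}}{132}\right) - 39615 = \left(-15 + \frac{5 \sqrt{66 + 9496080}}{132}\right) - 39615 = \left(-15 + \frac{5 \sqrt{9496146}}{132}\right) - 39615 = -39630 + \frac{5 \sqrt{9496146}}{132}$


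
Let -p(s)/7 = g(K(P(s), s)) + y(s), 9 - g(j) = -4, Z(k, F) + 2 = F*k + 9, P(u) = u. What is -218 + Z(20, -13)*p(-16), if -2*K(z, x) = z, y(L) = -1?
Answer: 21034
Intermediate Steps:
Z(k, F) = 7 + F*k (Z(k, F) = -2 + (F*k + 9) = -2 + (9 + F*k) = 7 + F*k)
K(z, x) = -z/2
g(j) = 13 (g(j) = 9 - 1*(-4) = 9 + 4 = 13)
p(s) = -84 (p(s) = -7*(13 - 1) = -7*12 = -84)
-218 + Z(20, -13)*p(-16) = -218 + (7 - 13*20)*(-84) = -218 + (7 - 260)*(-84) = -218 - 253*(-84) = -218 + 21252 = 21034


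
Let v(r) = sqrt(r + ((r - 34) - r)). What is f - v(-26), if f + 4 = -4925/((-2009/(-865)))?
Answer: -4268161/2009 - 2*I*sqrt(15) ≈ -2124.5 - 7.746*I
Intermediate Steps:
f = -4268161/2009 (f = -4 - 4925/((-2009/(-865))) = -4 - 4925/((-2009*(-1/865))) = -4 - 4925/2009/865 = -4 - 4925*865/2009 = -4 - 4260125/2009 = -4268161/2009 ≈ -2124.5)
v(r) = sqrt(-34 + r) (v(r) = sqrt(r + ((-34 + r) - r)) = sqrt(r - 34) = sqrt(-34 + r))
f - v(-26) = -4268161/2009 - sqrt(-34 - 26) = -4268161/2009 - sqrt(-60) = -4268161/2009 - 2*I*sqrt(15)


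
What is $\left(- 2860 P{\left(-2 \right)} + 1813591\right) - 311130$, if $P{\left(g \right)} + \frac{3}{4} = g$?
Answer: $1510326$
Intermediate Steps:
$P{\left(g \right)} = - \frac{3}{4} + g$
$\left(- 2860 P{\left(-2 \right)} + 1813591\right) - 311130 = \left(- 2860 \left(- \frac{3}{4} - 2\right) + 1813591\right) - 311130 = \left(\left(-2860\right) \left(- \frac{11}{4}\right) + 1813591\right) - 311130 = \left(7865 + 1813591\right) - 311130 = 1821456 - 311130 = 1510326$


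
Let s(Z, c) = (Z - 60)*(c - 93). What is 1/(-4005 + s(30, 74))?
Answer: -1/3435 ≈ -0.00029112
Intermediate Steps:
s(Z, c) = (-93 + c)*(-60 + Z) (s(Z, c) = (-60 + Z)*(-93 + c) = (-93 + c)*(-60 + Z))
1/(-4005 + s(30, 74)) = 1/(-4005 + (5580 - 93*30 - 60*74 + 30*74)) = 1/(-4005 + (5580 - 2790 - 4440 + 2220)) = 1/(-4005 + 570) = 1/(-3435) = -1/3435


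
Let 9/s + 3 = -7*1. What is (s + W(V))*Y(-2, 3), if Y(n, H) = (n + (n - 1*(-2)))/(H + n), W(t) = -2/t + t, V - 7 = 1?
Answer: -137/10 ≈ -13.700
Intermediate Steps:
V = 8 (V = 7 + 1 = 8)
W(t) = t - 2/t
s = -9/10 (s = 9/(-3 - 7*1) = 9/(-3 - 7) = 9/(-10) = 9*(-⅒) = -9/10 ≈ -0.90000)
Y(n, H) = (2 + 2*n)/(H + n) (Y(n, H) = (n + (n + 2))/(H + n) = (n + (2 + n))/(H + n) = (2 + 2*n)/(H + n))
(s + W(V))*Y(-2, 3) = (-9/10 + (8 - 2/8))*(2*(1 - 2)/(3 - 2)) = (-9/10 + (8 - 2*⅛))*(2*(-1)/1) = (-9/10 + (8 - ¼))*(2*1*(-1)) = (-9/10 + 31/4)*(-2) = (137/20)*(-2) = -137/10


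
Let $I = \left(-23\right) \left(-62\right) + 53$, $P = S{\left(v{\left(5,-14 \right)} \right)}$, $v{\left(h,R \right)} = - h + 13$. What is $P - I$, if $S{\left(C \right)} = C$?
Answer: $-1471$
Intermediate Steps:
$v{\left(h,R \right)} = 13 - h$
$P = 8$ ($P = 13 - 5 = 8$)
$I = 1479$ ($I = 1426 + 53 = 1479$)
$P - I = 8 - 1479 = -1471$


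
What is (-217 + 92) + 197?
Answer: 72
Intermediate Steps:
(-217 + 92) + 197 = -125 + 197 = 72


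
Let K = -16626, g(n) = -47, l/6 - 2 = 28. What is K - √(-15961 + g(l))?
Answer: -16626 - 2*I*√4002 ≈ -16626.0 - 126.52*I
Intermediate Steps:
l = 180 (l = 12 + 6*28 = 12 + 168 = 180)
K - √(-15961 + g(l)) = -16626 - √(-15961 - 47) = -16626 - √(-16008) = -16626 - 2*I*√4002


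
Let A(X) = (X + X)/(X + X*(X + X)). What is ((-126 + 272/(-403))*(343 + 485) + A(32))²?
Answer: 44667528201975844/4060225 ≈ 1.1001e+10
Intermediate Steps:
A(X) = 2*X/(X + 2*X²) (A(X) = (2*X)/(X + X*(2*X)) = (2*X)/(X + 2*X²) = 2*X/(X + 2*X²))
((-126 + 272/(-403))*(343 + 485) + A(32))² = ((-126 + 272/(-403))*(343 + 485) + 2/(1 + 2*32))² = ((-126 + 272*(-1/403))*828 + 2/(1 + 64))² = ((-126 - 272/403)*828 + 2/65)² = (-51050/403*828 + 2*(1/65))² = (-42269400/403 + 2/65)² = (-211346938/2015)² = 44667528201975844/4060225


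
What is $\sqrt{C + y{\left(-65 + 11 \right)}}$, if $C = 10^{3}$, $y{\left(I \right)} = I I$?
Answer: $2 \sqrt{979} \approx 62.578$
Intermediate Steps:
$y{\left(I \right)} = I^{2}$
$C = 1000$
$\sqrt{C + y{\left(-65 + 11 \right)}} = \sqrt{1000 + \left(-65 + 11\right)^{2}} = \sqrt{1000 + \left(-54\right)^{2}} = \sqrt{1000 + 2916} = \sqrt{3916} = 2 \sqrt{979}$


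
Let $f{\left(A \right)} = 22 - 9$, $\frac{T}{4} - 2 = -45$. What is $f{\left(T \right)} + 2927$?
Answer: $2940$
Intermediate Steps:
$T = -172$ ($T = 8 + 4 \left(-45\right) = 8 - 180 = -172$)
$f{\left(A \right)} = 13$ ($f{\left(A \right)} = 22 - 9 = 13$)
$f{\left(T \right)} + 2927 = 13 + 2927 = 2940$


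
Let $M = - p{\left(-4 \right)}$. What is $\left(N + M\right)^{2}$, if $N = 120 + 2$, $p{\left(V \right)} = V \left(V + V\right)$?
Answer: $8100$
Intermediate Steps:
$p{\left(V \right)} = 2 V^{2}$ ($p{\left(V \right)} = V 2 V = 2 V^{2}$)
$N = 122$
$M = -32$ ($M = - 2 \left(-4\right)^{2} = - 2 \cdot 16 = \left(-1\right) 32 = -32$)
$\left(N + M\right)^{2} = \left(122 - 32\right)^{2} = 90^{2} = 8100$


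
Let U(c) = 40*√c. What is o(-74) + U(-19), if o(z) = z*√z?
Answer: I*(-74*√74 + 40*√19) ≈ -462.22*I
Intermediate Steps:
o(z) = z^(3/2)
o(-74) + U(-19) = (-74)^(3/2) + 40*√(-19) = -74*I*√74 + 40*(I*√19) = -74*I*√74 + 40*I*√19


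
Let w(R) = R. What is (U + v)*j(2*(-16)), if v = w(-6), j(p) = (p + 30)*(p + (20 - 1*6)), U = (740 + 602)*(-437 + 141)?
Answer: -14300568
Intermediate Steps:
U = -397232 (U = 1342*(-296) = -397232)
j(p) = (14 + p)*(30 + p) (j(p) = (30 + p)*(p + (20 - 6)) = (30 + p)*(p + 14) = (30 + p)*(14 + p) = (14 + p)*(30 + p))
v = -6
(U + v)*j(2*(-16)) = (-397232 - 6)*(420 + (2*(-16))² + 44*(2*(-16))) = -397238*(420 + (-32)² + 44*(-32)) = -397238*(420 + 1024 - 1408) = -397238*36 = -14300568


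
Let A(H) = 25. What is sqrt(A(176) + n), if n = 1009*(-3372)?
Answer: I*sqrt(3402323) ≈ 1844.5*I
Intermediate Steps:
n = -3402348
sqrt(A(176) + n) = sqrt(25 - 3402348) = sqrt(-3402323) = I*sqrt(3402323)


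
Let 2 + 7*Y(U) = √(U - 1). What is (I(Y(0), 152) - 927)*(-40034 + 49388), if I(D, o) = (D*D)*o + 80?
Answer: -383953638/49 - 5687232*I/49 ≈ -7.8358e+6 - 1.1607e+5*I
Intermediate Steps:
Y(U) = -2/7 + √(-1 + U)/7 (Y(U) = -2/7 + √(U - 1)/7 = -2/7 + √(-1 + U)/7)
I(D, o) = 80 + o*D² (I(D, o) = D²*o + 80 = o*D² + 80 = 80 + o*D²)
(I(Y(0), 152) - 927)*(-40034 + 49388) = ((80 + 152*(-2/7 + √(-1 + 0)/7)²) - 927)*(-40034 + 49388) = ((80 + 152*(-2/7 + √(-1)/7)²) - 927)*9354 = ((80 + 152*(-2/7 + I/7)²) - 927)*9354 = (-847 + 152*(-2/7 + I/7)²)*9354 = -7922838 + 1421808*(-2/7 + I/7)²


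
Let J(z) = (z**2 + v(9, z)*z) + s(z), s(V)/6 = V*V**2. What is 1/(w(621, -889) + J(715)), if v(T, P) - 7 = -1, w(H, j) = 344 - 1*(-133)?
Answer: 1/2193671242 ≈ 4.5586e-10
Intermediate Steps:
w(H, j) = 477 (w(H, j) = 344 + 133 = 477)
v(T, P) = 6 (v(T, P) = 7 - 1 = 6)
s(V) = 6*V**3 (s(V) = 6*(V*V**2) = 6*V**3)
J(z) = z**2 + 6*z + 6*z**3 (J(z) = (z**2 + 6*z) + 6*z**3 = z**2 + 6*z + 6*z**3)
1/(w(621, -889) + J(715)) = 1/(477 + 715*(6 + 715 + 6*715**2)) = 1/(477 + 715*(6 + 715 + 6*511225)) = 1/(477 + 715*(6 + 715 + 3067350)) = 1/(477 + 715*3068071) = 1/(477 + 2193670765) = 1/2193671242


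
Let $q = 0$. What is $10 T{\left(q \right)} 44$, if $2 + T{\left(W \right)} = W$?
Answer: $-880$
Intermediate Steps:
$T{\left(W \right)} = -2 + W$
$10 T{\left(q \right)} 44 = 10 \left(-2 + 0\right) 44 = 10 \left(-2\right) 44 = \left(-20\right) 44 = -880$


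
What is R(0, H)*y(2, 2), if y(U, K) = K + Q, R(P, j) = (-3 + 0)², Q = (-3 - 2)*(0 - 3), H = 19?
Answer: 153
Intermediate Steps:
Q = 15 (Q = -5*(-3) = 15)
R(P, j) = 9 (R(P, j) = (-3)² = 9)
y(U, K) = 15 + K (y(U, K) = K + 15 = 15 + K)
R(0, H)*y(2, 2) = 9*(15 + 2) = 9*17 = 153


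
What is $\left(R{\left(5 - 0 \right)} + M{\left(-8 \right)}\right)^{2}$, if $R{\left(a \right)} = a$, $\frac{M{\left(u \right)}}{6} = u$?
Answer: $1849$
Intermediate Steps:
$M{\left(u \right)} = 6 u$
$\left(R{\left(5 - 0 \right)} + M{\left(-8 \right)}\right)^{2} = \left(\left(5 - 0\right) + 6 \left(-8\right)\right)^{2} = \left(\left(5 + 0\right) - 48\right)^{2} = \left(5 - 48\right)^{2} = \left(-43\right)^{2} = 1849$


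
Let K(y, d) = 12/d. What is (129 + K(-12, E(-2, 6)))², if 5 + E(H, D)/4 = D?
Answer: 17424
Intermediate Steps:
E(H, D) = -20 + 4*D
(129 + K(-12, E(-2, 6)))² = (129 + 12/(-20 + 4*6))² = (129 + 12/(-20 + 24))² = (129 + 12/4)² = (129 + 12*(¼))² = (129 + 3)² = 132² = 17424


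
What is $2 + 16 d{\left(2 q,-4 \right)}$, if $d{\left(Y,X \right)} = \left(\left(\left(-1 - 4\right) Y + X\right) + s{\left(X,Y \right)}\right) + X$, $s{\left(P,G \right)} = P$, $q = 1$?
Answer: $-350$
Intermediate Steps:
$d{\left(Y,X \right)} = - 5 Y + 3 X$ ($d{\left(Y,X \right)} = \left(\left(\left(-1 - 4\right) Y + X\right) + X\right) + X = \left(\left(- 5 Y + X\right) + X\right) + X = \left(\left(X - 5 Y\right) + X\right) + X = \left(- 5 Y + 2 X\right) + X = - 5 Y + 3 X$)
$2 + 16 d{\left(2 q,-4 \right)} = 2 + 16 \left(- 5 \cdot 2 \cdot 1 + 3 \left(-4\right)\right) = 2 + 16 \left(\left(-5\right) 2 - 12\right) = 2 + 16 \left(-10 - 12\right) = 2 + 16 \left(-22\right) = 2 - 352 = -350$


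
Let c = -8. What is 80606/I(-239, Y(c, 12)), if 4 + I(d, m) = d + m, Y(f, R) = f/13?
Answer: -1047878/3167 ≈ -330.87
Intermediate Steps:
Y(f, R) = f/13 (Y(f, R) = f*(1/13) = f/13)
I(d, m) = -4 + d + m (I(d, m) = -4 + (d + m) = -4 + d + m)
80606/I(-239, Y(c, 12)) = 80606/(-4 - 239 + (1/13)*(-8)) = 80606/(-4 - 239 - 8/13) = 80606/(-3167/13) = 80606*(-13/3167) = -1047878/3167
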